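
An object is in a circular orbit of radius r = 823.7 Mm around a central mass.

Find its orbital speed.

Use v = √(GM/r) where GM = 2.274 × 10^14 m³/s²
r = 823.7 Mm = 8.237 × 10^8 m
GM = 2.274 × 10^14 m³/s²
GM/r = (2.274 × 10^14) / (8.237 × 10^8) = 276071 m²/s²
v = √(GM/r) = 525.425 m/s ≈ 525.4 m/s

Final answer: 525.4 m/s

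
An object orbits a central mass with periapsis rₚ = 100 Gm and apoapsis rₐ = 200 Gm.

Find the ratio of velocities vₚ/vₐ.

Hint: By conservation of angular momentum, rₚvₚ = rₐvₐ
rₚ = 100 Gm = 1 × 10^11 m
rₐ = 200 Gm = 2 × 10^11 m
rₚvₚ = rₐvₐ  ⇒  vₚ/vₐ = rₐ/rₚ
vₚ/vₐ = (2 × 10^11) / (1 × 10^11) = 2

Final answer: vₚ/vₐ = 2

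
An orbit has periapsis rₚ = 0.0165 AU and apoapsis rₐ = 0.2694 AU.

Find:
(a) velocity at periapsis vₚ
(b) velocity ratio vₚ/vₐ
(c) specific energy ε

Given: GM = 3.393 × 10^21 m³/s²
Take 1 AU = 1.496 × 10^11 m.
rₚ = 0.0165 AU = 2.4684 × 10^9 m
rₐ = 0.2694 AU = 4.03022 × 10^10 m
GM = 3.393 × 10^21 m³/s²
a = (rₚ + rₐ)/2 = 2.13853 × 10^10 m
e = (rₐ − rₚ)/(rₐ + rₚ) = (3.78338 × 10^10) / (4.27706 × 10^10) = 0.884575
(a) vₚ² = GM (2/rₚ − 1/a) = 3.393 × 10^21 × (8.10241 × 10^-10 − 4.6761 × 10^-11) = 2.59049 × 10^12 m²/s²;  vₚ = 1.6095 × 10^6 m/s ≈ 1609 km/s
(b) vₚ/vₐ = rₐ/rₚ (angular momentum) = (4.03022 × 10^10) / (2.4684 × 10^9) = 16.3273 ≈ 16.33
(c) 2a = 4.27706 × 10^10 m;  ε = −GM/(2a) = -7.93301 × 10^10 J/kg ≈ -79.33 GJ/kg

Final answer:
(a) velocity at periapsis vₚ = 1609 km/s
(b) velocity ratio vₚ/vₐ = 16.33
(c) specific energy ε = -79.33 GJ/kg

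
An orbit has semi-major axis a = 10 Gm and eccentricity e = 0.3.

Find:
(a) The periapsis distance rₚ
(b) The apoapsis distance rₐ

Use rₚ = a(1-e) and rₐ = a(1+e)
a = 10 Gm = 1 × 10^10 m
e = 0.3:  1 − e = 0.7,  1 + e = 1.3
(a) rₚ = a(1 − e) = 1 × 10^10 m × 0.7 = 7 × 10^9 m ≈ 7 Gm
(b) rₐ = a(1 + e) = 1 × 10^10 m × 1.3 = 1.3 × 10^10 m ≈ 13 Gm

Final answer:
(a) rₚ = 7 Gm
(b) rₐ = 13 Gm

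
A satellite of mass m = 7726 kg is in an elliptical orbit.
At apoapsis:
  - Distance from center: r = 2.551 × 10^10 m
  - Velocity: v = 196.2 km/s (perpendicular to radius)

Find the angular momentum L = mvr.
r = 2.551 × 10^10 m
v = 196.2 km/s = 196200 m/s
vr = 196200 × 2.551 × 10^10 = 5.00506 × 10^15 m²/s
L = m × vr = 7726 × 5.00506 × 10^15 = 3.86691 × 10^19 kg·m²/s ≈ 3.867 × 10^19 kg·m²/s

Final answer: L = 3.867 × 10^19 kg·m²/s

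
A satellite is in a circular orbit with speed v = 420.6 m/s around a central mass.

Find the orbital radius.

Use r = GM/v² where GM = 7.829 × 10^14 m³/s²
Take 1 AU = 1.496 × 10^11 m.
v = 420.6 m/s
GM = 7.829 × 10^14 m³/s²
v² = 176904 m²/s²
r = GM/v² = (7.829 × 10^14) / 176904 = 4.42556 × 10^9 m ≈ 0.02958 AU

Final answer: 0.02958 AU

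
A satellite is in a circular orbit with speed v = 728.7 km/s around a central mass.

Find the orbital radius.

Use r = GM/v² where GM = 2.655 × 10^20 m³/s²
v = 728.7 km/s = 728700 m/s
GM = 2.655 × 10^20 m³/s²
v² = 5.31004 × 10^11 m²/s²
r = GM/v² = (2.655 × 10^20) / (5.31004 × 10^11) = 4.99997 × 10^8 m ≈ 500 Mm

Final answer: 500 Mm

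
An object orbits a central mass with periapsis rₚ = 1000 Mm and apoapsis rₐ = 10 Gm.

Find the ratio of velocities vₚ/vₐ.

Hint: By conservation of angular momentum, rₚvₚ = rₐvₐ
rₚ = 1000 Mm = 1 × 10^9 m
rₐ = 10 Gm = 1 × 10^10 m
rₚvₚ = rₐvₐ  ⇒  vₚ/vₐ = rₐ/rₚ
vₚ/vₐ = (1 × 10^10) / (1 × 10^9) = 10

Final answer: vₚ/vₐ = 10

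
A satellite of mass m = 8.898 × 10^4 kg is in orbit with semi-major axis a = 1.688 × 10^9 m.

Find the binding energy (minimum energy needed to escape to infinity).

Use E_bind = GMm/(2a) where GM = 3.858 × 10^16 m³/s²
a = 1.688 × 10^9 m
GM = 3.858 × 10^16 m³/s²
m = 8.898 × 10^4 kg
GMm = 3.858 × 10^16 × 88980 = 3.43285 × 10^21 m³·kg/s²
2a = 3.376 × 10^9 m
E_bind = GMm/(2a) = 1.01684 × 10^12 J ≈ 1.017 TJ

Final answer: 1.017 TJ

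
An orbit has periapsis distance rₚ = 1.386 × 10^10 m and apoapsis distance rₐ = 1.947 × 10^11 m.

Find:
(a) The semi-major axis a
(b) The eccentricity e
rₚ = 1.386 × 10^10 m
rₐ = 1.947 × 10^11 m
(a) a = (rₚ + rₐ)/2 = 1.0428 × 10^11 m ≈ 1.043 × 10^11 m
(b) e = (rₐ − rₚ)/(rₐ + rₚ) = (1.8084 × 10^11) / (2.0856 × 10^11) = 0.867089

Final answer:
(a) a = 1.043 × 10^11 m
(b) e = 0.8671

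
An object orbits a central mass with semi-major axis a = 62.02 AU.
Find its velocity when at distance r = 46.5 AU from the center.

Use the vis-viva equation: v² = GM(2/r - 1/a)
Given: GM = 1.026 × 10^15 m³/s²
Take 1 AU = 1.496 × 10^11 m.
a = 62.02 AU = 9.27819 × 10^12 m
r = 46.5 AU = 6.9564 × 10^12 m
GM = 1.026 × 10^15 m³/s²
2/r − 1/a = 2.87505 × 10^-13 − 1.0778 × 10^-13 = 1.79725 × 10^-13 m⁻¹
v² = GM (2/r − 1/a) = 184.398 m²/s²
v = 13.5793 m/s ≈ 13.58 m/s

Final answer: 13.58 m/s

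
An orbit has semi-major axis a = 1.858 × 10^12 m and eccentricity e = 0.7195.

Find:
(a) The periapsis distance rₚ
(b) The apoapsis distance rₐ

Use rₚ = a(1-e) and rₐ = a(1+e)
a = 1.858 × 10^12 m
e = 0.7195:  1 − e = 0.2805,  1 + e = 1.7195
(a) rₚ = a(1 − e) = 1.858 × 10^12 m × 0.2805 = 5.21169 × 10^11 m ≈ 5.212 × 10^11 m
(b) rₐ = a(1 + e) = 1.858 × 10^12 m × 1.7195 = 3.19483 × 10^12 m ≈ 3.195 × 10^12 m

Final answer:
(a) rₚ = 5.212 × 10^11 m
(b) rₐ = 3.195 × 10^12 m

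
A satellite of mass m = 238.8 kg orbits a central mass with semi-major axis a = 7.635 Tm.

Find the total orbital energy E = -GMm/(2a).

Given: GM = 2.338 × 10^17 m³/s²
a = 7.635 Tm = 7.635 × 10^12 m
GM = 2.338 × 10^17 m³/s²
2a = 1.527 × 10^13 m
GMm = 2.338 × 10^17 × 238.8 = 5.58314 × 10^19 m³·kg/s²
E = −GMm/(2a) = -3.65628 × 10^6 J ≈ -3.656 MJ

Final answer: -3.656 MJ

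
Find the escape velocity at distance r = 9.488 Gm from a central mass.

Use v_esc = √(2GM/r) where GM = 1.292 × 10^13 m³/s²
r = 9.488 Gm = 9.488 × 10^9 m
GM = 1.292 × 10^13 m³/s²
2GM/r = 2 × (1.292 × 10^13) / (9.488 × 10^9) = 2723.44 m²/s²
v_esc = √(2GM/r) = 52.1866 m/s ≈ 52.19 m/s

Final answer: 52.19 m/s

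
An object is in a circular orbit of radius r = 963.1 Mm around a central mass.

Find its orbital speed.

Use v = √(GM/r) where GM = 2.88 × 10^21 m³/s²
r = 963.1 Mm = 9.631 × 10^8 m
GM = 2.88 × 10^21 m³/s²
GM/r = (2.88 × 10^21) / (9.631 × 10^8) = 2.99034 × 10^12 m²/s²
v = √(GM/r) = 1.72926 × 10^6 m/s ≈ 1729 km/s

Final answer: 1729 km/s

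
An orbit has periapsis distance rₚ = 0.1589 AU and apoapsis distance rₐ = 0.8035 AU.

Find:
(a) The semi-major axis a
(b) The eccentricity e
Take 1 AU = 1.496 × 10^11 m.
rₚ = 0.1589 AU = 2.37714 × 10^10 m
rₐ = 0.8035 AU = 1.20204 × 10^11 m
(a) a = (rₚ + rₐ)/2 = 7.19875 × 10^10 m ≈ 0.4812 AU
(b) e = (rₐ − rₚ)/(rₐ + rₚ) = (9.64322 × 10^10) / (1.43975 × 10^11) = 0.669784

Final answer:
(a) a = 0.4812 AU
(b) e = 0.6698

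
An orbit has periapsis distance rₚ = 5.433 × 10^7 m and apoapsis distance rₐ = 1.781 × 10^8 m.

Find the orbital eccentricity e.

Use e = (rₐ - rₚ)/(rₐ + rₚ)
rₚ = 5.433 × 10^7 m
rₐ = 1.781 × 10^8 m
rₐ − rₚ = 1.2377 × 10^8 m
rₐ + rₚ = 2.3243 × 10^8 m
e = (rₐ − rₚ)/(rₐ + rₚ) = 0.532504

Final answer: e = 0.5325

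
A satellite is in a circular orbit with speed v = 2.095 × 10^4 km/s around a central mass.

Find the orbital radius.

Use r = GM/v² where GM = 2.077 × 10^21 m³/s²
v = 2.095 × 10^4 km/s = 2.095 × 10^7 m/s
GM = 2.077 × 10^21 m³/s²
v² = 4.38902 × 10^14 m²/s²
r = GM/v² = (2.077 × 10^21) / (4.38902 × 10^14) = 4.73226 × 10^6 m ≈ 4.732 × 10^6 m

Final answer: 4.732 × 10^6 m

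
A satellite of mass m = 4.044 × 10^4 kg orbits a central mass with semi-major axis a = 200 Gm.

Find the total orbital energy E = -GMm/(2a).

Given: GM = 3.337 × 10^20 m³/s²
a = 200 Gm = 2 × 10^11 m
GM = 3.337 × 10^20 m³/s²
2a = 4 × 10^11 m
GMm = 3.337 × 10^20 × 40440 = 1.34948 × 10^25 m³·kg/s²
E = −GMm/(2a) = -3.37371 × 10^13 J ≈ -33.74 TJ

Final answer: -33.74 TJ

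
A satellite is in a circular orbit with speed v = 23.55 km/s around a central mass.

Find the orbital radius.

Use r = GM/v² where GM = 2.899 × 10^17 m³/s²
v = 23.55 km/s = 23550 m/s
GM = 2.899 × 10^17 m³/s²
v² = 5.54602 × 10^8 m²/s²
r = GM/v² = (2.899 × 10^17) / (5.54602 × 10^8) = 5.22717 × 10^8 m ≈ 5.227 × 10^8 m

Final answer: 5.227 × 10^8 m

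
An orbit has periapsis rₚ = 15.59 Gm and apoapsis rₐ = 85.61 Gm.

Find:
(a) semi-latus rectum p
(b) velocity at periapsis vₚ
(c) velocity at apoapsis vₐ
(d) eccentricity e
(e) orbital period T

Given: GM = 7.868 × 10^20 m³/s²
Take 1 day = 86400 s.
rₚ = 15.59 Gm = 1.559 × 10^10 m
rₐ = 85.61 Gm = 8.561 × 10^10 m
GM = 7.868 × 10^20 m³/s²
a = (rₚ + rₐ)/2 = 5.06 × 10^10 m
e = (rₐ − rₚ)/(rₐ + rₚ) = (7.002 × 10^10) / (1.012 × 10^11) = 0.691897
(a) 1 − e² = 0.521278;  p = a(1 − e²) = 5.06 × 10^10 × 0.521278 = 2.63767 × 10^10 m ≈ 26.38 Gm
(b) vₚ² = GM (2/rₚ − 1/a) = 7.868 × 10^20 × (1.28287 × 10^-10 − 1.97628 × 10^-11) = 8.53871 × 10^10 m²/s²;  vₚ = 292211 m/s ≈ 292.2 km/s
(c) vₐ² = GM (2/rₐ − 1/a) = 7.868 × 10^20 × (2.33618 × 10^-11 − 1.97628 × 10^-11) = 2.83162 × 10^9 m²/s²;  vₐ = 53213 m/s ≈ 53.21 km/s
(d) e = 0.691897 ≈ 0.6919
(e) a³ = 1.29554 × 10^32 m³;  T = 2π √(a³/GM) = 2π × 405783 s = 2.54961 × 10^6 s ≈ 29.51 days

Final answer:
(a) semi-latus rectum p = 26.38 Gm
(b) velocity at periapsis vₚ = 292.2 km/s
(c) velocity at apoapsis vₐ = 53.21 km/s
(d) eccentricity e = 0.6919
(e) orbital period T = 29.51 days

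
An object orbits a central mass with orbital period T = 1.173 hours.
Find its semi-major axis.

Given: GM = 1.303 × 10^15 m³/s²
T = 1.173 hours = 4222.8 s
GM = 1.303 × 10^15 m³/s²
Kepler's third law: a³ = GM T² / (4π²)
T² = 1.7832 × 10^7 s²
a³ = (1.303 × 10^15) × (1.7832 × 10^7) / (4π²) = 5.88553 × 10^20 m³
a = (a³)^(1/3) = 8.38035 × 10^6 m ≈ 8.38 Mm

Final answer: 8.38 Mm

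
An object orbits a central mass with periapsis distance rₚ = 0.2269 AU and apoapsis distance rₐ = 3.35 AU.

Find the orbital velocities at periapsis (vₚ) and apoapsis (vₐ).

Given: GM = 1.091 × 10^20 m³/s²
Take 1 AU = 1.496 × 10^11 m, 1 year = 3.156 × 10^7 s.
rₚ = 0.2269 AU = 3.39442 × 10^10 m
rₐ = 3.35 AU = 5.0116 × 10^11 m
GM = 1.091 × 10^20 m³/s²
a = (rₚ + rₐ)/2 = 2.67552 × 10^11 m
Vis-viva: v² = GM (2/r − 1/a)
vₚ² = 1.091 × 10^20 × (5.89202 × 10^-11 − 3.73759 × 10^-12) = 6.02042 × 10^9 m²/s²
vₚ = 77591.4 m/s ≈ 16.37 AU/year
vₐ² = 1.091 × 10^20 × (3.99074 × 10^-12 − 3.73759 × 10^-12) = 2.76189 × 10^7 m²/s²
vₐ = 5255.37 m/s ≈ 1.109 AU/year

Final answer: vₚ = 16.37 AU/year, vₐ = 1.109 AU/year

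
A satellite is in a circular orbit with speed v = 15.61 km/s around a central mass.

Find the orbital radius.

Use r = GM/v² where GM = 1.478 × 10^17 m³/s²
v = 15.61 km/s = 15610 m/s
GM = 1.478 × 10^17 m³/s²
v² = 2.43672 × 10^8 m²/s²
r = GM/v² = (1.478 × 10^17) / (2.43672 × 10^8) = 6.06553 × 10^8 m ≈ 606.6 Mm

Final answer: 606.6 Mm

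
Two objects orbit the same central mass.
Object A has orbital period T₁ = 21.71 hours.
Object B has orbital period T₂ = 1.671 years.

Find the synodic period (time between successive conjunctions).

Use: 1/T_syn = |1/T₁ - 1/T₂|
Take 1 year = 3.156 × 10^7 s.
T₁ = 21.71 hours = 78156 s
T₂ = 1.671 years = 5.27368 × 10^7 s
1/T₁ = 1.27949 × 10^-5 s⁻¹
1/T₂ = 1.89621 × 10^-8 s⁻¹
|1/T₁ − 1/T₂| = 1.2776 × 10^-5 s⁻¹
T_syn = 1 / |1/T₁ − 1/T₂| = 78272 s ≈ 21.74 hours

Final answer: T_syn = 21.74 hours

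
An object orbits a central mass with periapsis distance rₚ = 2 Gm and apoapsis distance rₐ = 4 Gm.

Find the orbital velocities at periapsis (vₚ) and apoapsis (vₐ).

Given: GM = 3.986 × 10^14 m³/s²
rₚ = 2 Gm = 2 × 10^9 m
rₐ = 4 Gm = 4 × 10^9 m
GM = 3.986 × 10^14 m³/s²
a = (rₚ + rₐ)/2 = 3 × 10^9 m
Vis-viva: v² = GM (2/r − 1/a)
vₚ² = 3.986 × 10^14 × (1 × 10^-9 − 3.33333 × 10^-10) = 265733 m²/s²
vₚ = 515.493 m/s ≈ 515.5 m/s
vₐ² = 3.986 × 10^14 × (5 × 10^-10 − 3.33333 × 10^-10) = 66433.3 m²/s²
vₐ = 257.747 m/s ≈ 257.7 m/s

Final answer: vₚ = 515.5 m/s, vₐ = 257.7 m/s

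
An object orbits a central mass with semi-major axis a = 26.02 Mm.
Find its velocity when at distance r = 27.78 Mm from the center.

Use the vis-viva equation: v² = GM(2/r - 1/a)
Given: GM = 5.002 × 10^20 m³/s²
a = 26.02 Mm = 2.602 × 10^7 m
r = 27.78 Mm = 2.778 × 10^7 m
GM = 5.002 × 10^20 m³/s²
2/r − 1/a = 7.19942 × 10^-8 − 3.8432 × 10^-8 = 3.35623 × 10^-8 m⁻¹
v² = GM (2/r − 1/a) = 1.67878 × 10^13 m²/s²
v = 4.0973 × 10^6 m/s ≈ 4097 km/s

Final answer: 4097 km/s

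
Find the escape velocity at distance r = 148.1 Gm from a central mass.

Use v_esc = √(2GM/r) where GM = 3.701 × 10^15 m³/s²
r = 148.1 Gm = 1.481 × 10^11 m
GM = 3.701 × 10^15 m³/s²
2GM/r = 2 × (3.701 × 10^15) / (1.481 × 10^11) = 49979.7 m²/s²
v_esc = √(2GM/r) = 223.561 m/s ≈ 223.6 m/s

Final answer: 223.6 m/s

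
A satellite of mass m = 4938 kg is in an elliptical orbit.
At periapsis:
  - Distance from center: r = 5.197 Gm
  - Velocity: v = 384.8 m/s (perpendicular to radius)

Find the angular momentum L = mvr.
r = 5.197 Gm = 5.197 × 10^9 m
v = 384.8 m/s
vr = 384.8 × 5.197 × 10^9 = 1.99981 × 10^12 m²/s
L = m × vr = 4938 × 1.99981 × 10^12 = 9.87504 × 10^15 kg·m²/s ≈ 9.875 × 10^15 kg·m²/s

Final answer: L = 9.875 × 10^15 kg·m²/s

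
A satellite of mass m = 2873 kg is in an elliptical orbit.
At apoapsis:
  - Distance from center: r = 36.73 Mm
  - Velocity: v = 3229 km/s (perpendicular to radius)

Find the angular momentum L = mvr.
r = 36.73 Mm = 3.673 × 10^7 m
v = 3229 km/s = 3.229 × 10^6 m/s
vr = 3.229 × 10^6 × 3.673 × 10^7 = 1.18601 × 10^14 m²/s
L = m × vr = 2873 × 1.18601 × 10^14 = 3.40741 × 10^17 kg·m²/s ≈ 3.407 × 10^17 kg·m²/s

Final answer: L = 3.407 × 10^17 kg·m²/s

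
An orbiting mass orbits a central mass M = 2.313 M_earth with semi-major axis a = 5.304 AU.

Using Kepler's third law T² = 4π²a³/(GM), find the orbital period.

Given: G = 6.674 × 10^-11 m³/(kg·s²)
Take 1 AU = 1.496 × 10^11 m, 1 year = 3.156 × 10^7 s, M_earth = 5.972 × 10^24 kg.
M = 2.313 M_earth = 1.38132 × 10^25 kg
GM = G × M = 6.674 × 10^-11 × 1.38132 × 10^25 = 9.21895 × 10^14 m³/s²
a = 5.304 AU = 7.93478 × 10^11 m
a³ = 4.9958 × 10^35 m³
T = 2π √(a³/GM) = 2π √((4.9958 × 10^35) / (9.21895 × 10^14)) = 2π × 2.32789 × 10^10 s
T = 1.46265 × 10^11 s ≈ 4635 years

Final answer: 4635 years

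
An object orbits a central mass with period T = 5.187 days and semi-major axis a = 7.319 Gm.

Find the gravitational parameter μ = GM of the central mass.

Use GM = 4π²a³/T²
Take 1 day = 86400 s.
T = 5.187 days = 448157 s
a = 7.319 Gm = 7.319 × 10^9 m
a³ = 3.92062 × 10^29 m³
T² = 2.00845 × 10^11 s²
GM = 4π² × (3.92062 × 10^29) / (2.00845 × 10^11) = 7.70646 × 10^19 m³/s²
GM ≈ 7.706 × 10^19 m³/s²

Final answer: GM = 7.706 × 10^19 m³/s²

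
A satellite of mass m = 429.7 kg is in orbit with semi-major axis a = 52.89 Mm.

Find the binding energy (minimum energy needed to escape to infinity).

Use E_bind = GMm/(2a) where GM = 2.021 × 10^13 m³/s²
a = 52.89 Mm = 5.289 × 10^7 m
GM = 2.021 × 10^13 m³/s²
m = 429.7 kg
GMm = 2.021 × 10^13 × 429.7 = 8.68424 × 10^15 m³·kg/s²
2a = 1.0578 × 10^8 m
E_bind = GMm/(2a) = 8.20972 × 10^7 J ≈ 82.1 MJ

Final answer: 82.1 MJ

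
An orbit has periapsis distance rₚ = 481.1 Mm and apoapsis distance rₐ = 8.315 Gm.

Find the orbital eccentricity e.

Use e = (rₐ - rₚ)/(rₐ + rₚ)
rₚ = 481.1 Mm = 4.811 × 10^8 m
rₐ = 8.315 Gm = 8.315 × 10^9 m
rₐ − rₚ = 7.8339 × 10^9 m
rₐ + rₚ = 8.7961 × 10^9 m
e = (rₐ − rₚ)/(rₐ + rₚ) = 0.890611

Final answer: e = 0.8906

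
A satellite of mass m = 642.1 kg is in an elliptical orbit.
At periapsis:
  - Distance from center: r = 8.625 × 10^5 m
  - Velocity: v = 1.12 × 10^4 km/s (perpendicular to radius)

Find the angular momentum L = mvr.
r = 8.625 × 10^5 m
v = 1.12 × 10^4 km/s = 1.12 × 10^7 m/s
vr = 1.12 × 10^7 × 862500 = 9.66 × 10^12 m²/s
L = m × vr = 642.1 × 9.66 × 10^12 = 6.20269 × 10^15 kg·m²/s ≈ 6.203 × 10^15 kg·m²/s

Final answer: L = 6.203 × 10^15 kg·m²/s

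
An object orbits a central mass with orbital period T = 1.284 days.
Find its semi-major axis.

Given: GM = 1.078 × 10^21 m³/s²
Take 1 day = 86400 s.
T = 1.284 days = 110938 s
GM = 1.078 × 10^21 m³/s²
Kepler's third law: a³ = GM T² / (4π²)
T² = 1.23072 × 10^10 s²
a³ = (1.078 × 10^21) × (1.23072 × 10^10) / (4π²) = 3.3606 × 10^29 m³
a = (a³)^(1/3) = 6.95247 × 10^9 m ≈ 6.952 × 10^9 m

Final answer: 6.952 × 10^9 m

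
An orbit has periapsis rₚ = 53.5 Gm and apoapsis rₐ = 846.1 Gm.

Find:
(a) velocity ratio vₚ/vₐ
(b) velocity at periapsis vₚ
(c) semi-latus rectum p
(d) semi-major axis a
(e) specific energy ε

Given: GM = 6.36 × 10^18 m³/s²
rₚ = 53.5 Gm = 5.35 × 10^10 m
rₐ = 846.1 Gm = 8.461 × 10^11 m
GM = 6.36 × 10^18 m³/s²
a = (rₚ + rₐ)/2 = 4.498 × 10^11 m
e = (rₐ − rₚ)/(rₐ + rₚ) = (7.926 × 10^11) / (8.996 × 10^11) = 0.881058
(a) vₚ/vₐ = rₐ/rₚ (angular momentum) = (8.461 × 10^11) / (5.35 × 10^10) = 15.815 ≈ 15.81
(b) vₚ² = GM (2/rₚ − 1/a) = 6.36 × 10^18 × (3.73832 × 10^-11 − 2.22321 × 10^-12) = 2.23617 × 10^8 m²/s²;  vₚ = 14953.8 m/s ≈ 14.95 km/s
(c) 1 − e² = 0.223736;  p = a(1 − e²) = 4.498 × 10^11 × 0.223736 = 1.00637 × 10^11 m ≈ 100.6 Gm
(d) a = 4.498 × 10^11 m ≈ 449.8 Gm
(e) 2a = 8.996 × 10^11 m;  ε = −GM/(2a) = -7.06981 × 10^6 J/kg ≈ -7.07 MJ/kg

Final answer:
(a) velocity ratio vₚ/vₐ = 15.81
(b) velocity at periapsis vₚ = 14.95 km/s
(c) semi-latus rectum p = 100.6 Gm
(d) semi-major axis a = 449.8 Gm
(e) specific energy ε = -7.07 MJ/kg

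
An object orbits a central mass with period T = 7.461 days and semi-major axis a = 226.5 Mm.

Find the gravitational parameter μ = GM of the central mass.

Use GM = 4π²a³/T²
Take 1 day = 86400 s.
T = 7.461 days = 644630 s
a = 226.5 Mm = 2.265 × 10^8 m
a³ = 1.162 × 10^25 m³
T² = 4.15548 × 10^11 s²
GM = 4π² × (1.162 × 10^25) / (4.15548 × 10^11) = 1.10393 × 10^15 m³/s²
GM ≈ 1.104 × 10^15 m³/s²

Final answer: GM = 1.104 × 10^15 m³/s²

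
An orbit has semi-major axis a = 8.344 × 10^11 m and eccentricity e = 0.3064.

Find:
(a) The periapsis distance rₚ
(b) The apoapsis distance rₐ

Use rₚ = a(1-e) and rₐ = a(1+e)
a = 8.344 × 10^11 m
e = 0.3064:  1 − e = 0.6936,  1 + e = 1.3064
(a) rₚ = a(1 − e) = 8.344 × 10^11 m × 0.6936 = 5.7874 × 10^11 m ≈ 5.787 × 10^11 m
(b) rₐ = a(1 + e) = 8.344 × 10^11 m × 1.3064 = 1.09006 × 10^12 m ≈ 1.09 × 10^12 m

Final answer:
(a) rₚ = 5.787 × 10^11 m
(b) rₐ = 1.09 × 10^12 m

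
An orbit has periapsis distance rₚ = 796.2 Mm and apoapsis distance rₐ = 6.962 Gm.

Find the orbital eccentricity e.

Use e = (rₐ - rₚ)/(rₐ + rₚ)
rₚ = 796.2 Mm = 7.962 × 10^8 m
rₐ = 6.962 Gm = 6.962 × 10^9 m
rₐ − rₚ = 6.1658 × 10^9 m
rₐ + rₚ = 7.7582 × 10^9 m
e = (rₐ − rₚ)/(rₐ + rₚ) = 0.794746

Final answer: e = 0.7947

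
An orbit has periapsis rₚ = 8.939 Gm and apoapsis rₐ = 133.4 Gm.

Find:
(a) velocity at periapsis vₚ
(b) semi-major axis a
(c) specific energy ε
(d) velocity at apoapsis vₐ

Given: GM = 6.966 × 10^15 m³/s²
rₚ = 8.939 Gm = 8.939 × 10^9 m
rₐ = 133.4 Gm = 1.334 × 10^11 m
GM = 6.966 × 10^15 m³/s²
a = (rₚ + rₐ)/2 = 7.11695 × 10^10 m
e = (rₐ − rₚ)/(rₐ + rₚ) = (1.24461 × 10^11) / (1.42339 × 10^11) = 0.874398
(a) vₚ² = GM (2/rₚ − 1/a) = 6.966 × 10^15 × (2.23739 × 10^-10 − 1.4051 × 10^-11) = 1.46068 × 10^6 m²/s²;  vₚ = 1208.59 m/s ≈ 1.209 km/s
(b) a = 7.11695 × 10^10 m ≈ 71.17 Gm
(c) 2a = 1.42339 × 10^11 m;  ε = −GM/(2a) = -48939.5 J/kg ≈ -48.94 kJ/kg
(d) vₐ² = GM (2/rₐ − 1/a) = 6.966 × 10^15 × (1.49925 × 10^-11 − 1.4051 × 10^-11) = 6558.77 m²/s²;  vₐ = 80.9863 m/s ≈ 80.99 m/s

Final answer:
(a) velocity at periapsis vₚ = 1.209 km/s
(b) semi-major axis a = 71.17 Gm
(c) specific energy ε = -48.94 kJ/kg
(d) velocity at apoapsis vₐ = 80.99 m/s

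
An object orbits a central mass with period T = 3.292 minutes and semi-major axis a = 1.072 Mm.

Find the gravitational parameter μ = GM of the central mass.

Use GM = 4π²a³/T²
T = 3.292 minutes = 197.52 s
a = 1.072 Mm = 1.072 × 10^6 m
a³ = 1.23193 × 10^18 m³
T² = 39014.2 s²
GM = 4π² × (1.23193 × 10^18) / 39014.2 = 1.24659 × 10^15 m³/s²
GM ≈ 1.247 × 10^15 m³/s²

Final answer: GM = 1.247 × 10^15 m³/s²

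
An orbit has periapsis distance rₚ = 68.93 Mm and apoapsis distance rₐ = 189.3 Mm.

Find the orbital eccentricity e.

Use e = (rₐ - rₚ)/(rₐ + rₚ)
rₚ = 68.93 Mm = 6.893 × 10^7 m
rₐ = 189.3 Mm = 1.893 × 10^8 m
rₐ − rₚ = 1.2037 × 10^8 m
rₐ + rₚ = 2.5823 × 10^8 m
e = (rₐ − rₚ)/(rₐ + rₚ) = 0.466135

Final answer: e = 0.4661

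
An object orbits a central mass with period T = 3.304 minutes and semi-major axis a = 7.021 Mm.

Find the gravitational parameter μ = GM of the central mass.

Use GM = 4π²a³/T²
T = 3.304 minutes = 198.24 s
a = 7.021 Mm = 7.021 × 10^6 m
a³ = 3.46096 × 10^20 m³
T² = 39299.1 s²
GM = 4π² × (3.46096 × 10^20) / 39299.1 = 3.47675 × 10^17 m³/s²
GM ≈ 3.477 × 10^17 m³/s²

Final answer: GM = 3.477 × 10^17 m³/s²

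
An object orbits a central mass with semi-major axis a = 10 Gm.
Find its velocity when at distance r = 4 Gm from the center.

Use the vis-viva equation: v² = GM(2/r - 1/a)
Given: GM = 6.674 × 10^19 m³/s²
a = 10 Gm = 1 × 10^10 m
r = 4 Gm = 4 × 10^9 m
GM = 6.674 × 10^19 m³/s²
2/r − 1/a = 5 × 10^-10 − 1 × 10^-10 = 4 × 10^-10 m⁻¹
v² = GM (2/r − 1/a) = 2.6696 × 10^10 m²/s²
v = 163389 m/s ≈ 163.4 km/s

Final answer: 163.4 km/s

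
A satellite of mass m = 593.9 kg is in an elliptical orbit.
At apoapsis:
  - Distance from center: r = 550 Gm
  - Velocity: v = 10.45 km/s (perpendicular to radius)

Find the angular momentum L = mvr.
r = 550 Gm = 5.5 × 10^11 m
v = 10.45 km/s = 10450 m/s
vr = 10450 × 5.5 × 10^11 = 5.7475 × 10^15 m²/s
L = m × vr = 593.9 × 5.7475 × 10^15 = 3.41344 × 10^18 kg·m²/s ≈ 3.413 × 10^18 kg·m²/s

Final answer: L = 3.413 × 10^18 kg·m²/s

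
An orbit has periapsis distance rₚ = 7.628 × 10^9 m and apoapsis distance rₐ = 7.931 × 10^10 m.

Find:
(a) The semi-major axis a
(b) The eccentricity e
rₚ = 7.628 × 10^9 m
rₐ = 7.931 × 10^10 m
(a) a = (rₚ + rₐ)/2 = 4.3469 × 10^10 m ≈ 4.347 × 10^10 m
(b) e = (rₐ − rₚ)/(rₐ + rₚ) = (7.1682 × 10^10) / (8.6938 × 10^10) = 0.824519

Final answer:
(a) a = 4.347 × 10^10 m
(b) e = 0.8245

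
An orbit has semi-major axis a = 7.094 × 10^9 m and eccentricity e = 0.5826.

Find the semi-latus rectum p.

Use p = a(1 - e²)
a = 7.094 × 10^9 m
e = 0.5826,  e² = 0.339423,  1 − e² = 0.660577
p = a(1 − e²) = 7.094 × 10^9 m × 0.660577 = 4.68613 × 10^9 m ≈ 4.686 × 10^9 m

Final answer: p = 4.686 × 10^9 m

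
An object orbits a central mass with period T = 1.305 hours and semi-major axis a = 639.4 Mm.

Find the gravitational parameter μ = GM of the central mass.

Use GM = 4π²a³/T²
T = 1.305 hours = 4698 s
a = 639.4 Mm = 6.394 × 10^8 m
a³ = 2.61407 × 10^26 m³
T² = 2.20712 × 10^7 s²
GM = 4π² × (2.61407 × 10^26) / (2.20712 × 10^7) = 4.67575 × 10^20 m³/s²
GM ≈ 4.676 × 10^20 m³/s²

Final answer: GM = 4.676 × 10^20 m³/s²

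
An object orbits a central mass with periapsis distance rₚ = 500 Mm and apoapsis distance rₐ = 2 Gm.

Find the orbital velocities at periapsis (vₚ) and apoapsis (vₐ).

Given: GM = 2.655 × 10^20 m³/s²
rₚ = 500 Mm = 5 × 10^8 m
rₐ = 2 Gm = 2 × 10^9 m
GM = 2.655 × 10^20 m³/s²
a = (rₚ + rₐ)/2 = 1.25 × 10^9 m
Vis-viva: v² = GM (2/r − 1/a)
vₚ² = 2.655 × 10^20 × (4 × 10^-9 − 8 × 10^-10) = 8.496 × 10^11 m²/s²
vₚ = 921737 m/s ≈ 921.7 km/s
vₐ² = 2.655 × 10^20 × (1 × 10^-9 − 8 × 10^-10) = 5.31 × 10^10 m²/s²
vₐ = 230434 m/s ≈ 230.4 km/s

Final answer: vₚ = 921.7 km/s, vₐ = 230.4 km/s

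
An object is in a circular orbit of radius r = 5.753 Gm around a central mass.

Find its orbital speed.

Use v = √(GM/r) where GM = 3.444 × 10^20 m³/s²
r = 5.753 Gm = 5.753 × 10^9 m
GM = 3.444 × 10^20 m³/s²
GM/r = (3.444 × 10^20) / (5.753 × 10^9) = 5.98644 × 10^10 m²/s²
v = √(GM/r) = 244672 m/s ≈ 244.7 km/s

Final answer: 244.7 km/s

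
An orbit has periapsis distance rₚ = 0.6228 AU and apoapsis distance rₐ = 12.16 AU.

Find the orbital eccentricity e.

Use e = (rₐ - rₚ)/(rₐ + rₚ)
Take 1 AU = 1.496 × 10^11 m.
rₚ = 0.6228 AU = 9.31709 × 10^10 m
rₐ = 12.16 AU = 1.81914 × 10^12 m
rₐ − rₚ = 1.72597 × 10^12 m
rₐ + rₚ = 1.91231 × 10^12 m
e = (rₐ − rₚ)/(rₐ + rₚ) = 0.902557

Final answer: e = 0.9026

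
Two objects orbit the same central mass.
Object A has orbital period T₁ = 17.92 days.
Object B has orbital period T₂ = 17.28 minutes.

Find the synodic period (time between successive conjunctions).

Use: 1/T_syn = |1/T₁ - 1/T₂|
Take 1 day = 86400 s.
T₁ = 17.92 days = 1.54829 × 10^6 s
T₂ = 17.28 minutes = 1036.8 s
1/T₁ = 6.45875 × 10^-7 s⁻¹
1/T₂ = 0.000964506 s⁻¹
|1/T₁ − 1/T₂| = 0.00096386 s⁻¹
T_syn = 1 / |1/T₁ − 1/T₂| = 1037.49 s ≈ 17.29 minutes

Final answer: T_syn = 17.29 minutes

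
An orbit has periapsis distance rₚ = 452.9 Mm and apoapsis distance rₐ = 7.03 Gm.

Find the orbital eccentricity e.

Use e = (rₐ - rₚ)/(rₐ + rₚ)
rₚ = 452.9 Mm = 4.529 × 10^8 m
rₐ = 7.03 Gm = 7.03 × 10^9 m
rₐ − rₚ = 6.5771 × 10^9 m
rₐ + rₚ = 7.4829 × 10^9 m
e = (rₐ − rₚ)/(rₐ + rₚ) = 0.878951

Final answer: e = 0.879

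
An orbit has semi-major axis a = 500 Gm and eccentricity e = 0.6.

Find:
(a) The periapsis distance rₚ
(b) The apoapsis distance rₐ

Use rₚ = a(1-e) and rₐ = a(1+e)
a = 500 Gm = 5 × 10^11 m
e = 0.6:  1 − e = 0.4,  1 + e = 1.6
(a) rₚ = a(1 − e) = 5 × 10^11 m × 0.4 = 2 × 10^11 m ≈ 200 Gm
(b) rₐ = a(1 + e) = 5 × 10^11 m × 1.6 = 8 × 10^11 m ≈ 800 Gm

Final answer:
(a) rₚ = 200 Gm
(b) rₐ = 800 Gm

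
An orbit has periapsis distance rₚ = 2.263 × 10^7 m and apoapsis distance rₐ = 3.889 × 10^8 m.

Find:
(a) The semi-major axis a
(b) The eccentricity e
rₚ = 2.263 × 10^7 m
rₐ = 3.889 × 10^8 m
(a) a = (rₚ + rₐ)/2 = 2.05765 × 10^8 m ≈ 2.058 × 10^8 m
(b) e = (rₐ − rₚ)/(rₐ + rₚ) = (3.6627 × 10^8) / (4.1153 × 10^8) = 0.89002

Final answer:
(a) a = 2.058 × 10^8 m
(b) e = 0.89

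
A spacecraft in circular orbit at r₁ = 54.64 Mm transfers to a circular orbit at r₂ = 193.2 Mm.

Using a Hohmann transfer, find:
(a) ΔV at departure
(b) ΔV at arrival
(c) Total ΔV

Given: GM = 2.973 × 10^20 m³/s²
r₁ = 54.64 Mm = 5.464 × 10^7 m
r₂ = 193.2 Mm = 1.932 × 10^8 m
GM = 2.973 × 10^20 m³/s²
Transfer ellipse: a_t = (r₁ + r₂)/2 = 1.2392 × 10^8 m
Circular speed at r₁: v₁ = √(GM/r₁) = 2.33261 × 10^6 m/s
Transfer speed at r₁ (periapsis): v₁ₜ = √(GM(2/r₁ − 1/a_t)) = 2.91256 × 10^6 m/s
(a) ΔV₁ = v₁ₜ − v₁ = 579951 m/s ≈ 580 km/s
Circular speed at r₂: v₂ = √(GM/r₂) = 1.24049 × 10^6 m/s
Transfer speed at r₂ (apoapsis): v₂ₜ = √(GM(2/r₂ − 1/a_t)) = 823718 m/s
(b) ΔV₂ = v₂ − v₂ₜ = 416774 m/s ≈ 416.8 km/s
(c) ΔV_total = ΔV₁ + ΔV₂ = 996725 m/s ≈ 996.7 km/s

Final answer:
(a) ΔV₁ = 580 km/s
(b) ΔV₂ = 416.8 km/s
(c) ΔV_total = 996.7 km/s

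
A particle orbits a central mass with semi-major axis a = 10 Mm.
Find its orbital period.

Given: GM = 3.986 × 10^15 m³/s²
a = 10 Mm = 1 × 10^7 m
GM = 3.986 × 10^15 m³/s²
a³ = 1 × 10^21 m³
T = 2π √(a³/GM) = 2π √((1 × 10^21) / (3.986 × 10^15)) = 2π × 500.877 s
T = 3147.1 s ≈ 52.45 minutes

Final answer: 52.45 minutes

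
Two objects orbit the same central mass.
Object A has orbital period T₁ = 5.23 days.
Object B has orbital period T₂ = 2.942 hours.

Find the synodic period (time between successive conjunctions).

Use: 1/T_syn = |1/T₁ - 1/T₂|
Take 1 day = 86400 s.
T₁ = 5.23 days = 451872 s
T₂ = 2.942 hours = 10591.2 s
1/T₁ = 2.21302 × 10^-6 s⁻¹
1/T₂ = 9.4418 × 10^-5 s⁻¹
|1/T₁ − 1/T₂| = 9.2205 × 10^-5 s⁻¹
T_syn = 1 / |1/T₁ − 1/T₂| = 10845.4 s ≈ 3.013 hours

Final answer: T_syn = 3.013 hours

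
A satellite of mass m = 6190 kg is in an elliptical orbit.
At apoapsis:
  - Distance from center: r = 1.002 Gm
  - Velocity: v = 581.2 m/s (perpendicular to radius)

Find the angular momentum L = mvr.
r = 1.002 Gm = 1.002 × 10^9 m
v = 581.2 m/s
vr = 581.2 × 1.002 × 10^9 = 5.82362 × 10^11 m²/s
L = m × vr = 6190 × 5.82362 × 10^11 = 3.60482 × 10^15 kg·m²/s ≈ 3.605 × 10^15 kg·m²/s

Final answer: L = 3.605 × 10^15 kg·m²/s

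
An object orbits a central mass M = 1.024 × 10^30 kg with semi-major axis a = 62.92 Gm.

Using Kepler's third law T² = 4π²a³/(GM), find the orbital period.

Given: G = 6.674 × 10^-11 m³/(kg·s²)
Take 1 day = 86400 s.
M = 1.024 × 10^30 kg
GM = G × M = 6.674 × 10^-11 × 1.024 × 10^30 = 6.83418 × 10^19 m³/s²
a = 62.92 Gm = 6.292 × 10^10 m
a³ = 2.49096 × 10^32 m³
T = 2π √(a³/GM) = 2π √((2.49096 × 10^32) / (6.83418 × 10^19)) = 2π × 1.90915 × 10^6 s
T = 1.19955 × 10^7 s ≈ 138.8 days

Final answer: 138.8 days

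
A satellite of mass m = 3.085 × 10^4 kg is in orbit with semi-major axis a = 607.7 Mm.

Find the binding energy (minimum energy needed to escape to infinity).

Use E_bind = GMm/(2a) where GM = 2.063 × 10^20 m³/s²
a = 607.7 Mm = 6.077 × 10^8 m
GM = 2.063 × 10^20 m³/s²
m = 3.085 × 10^4 kg
GMm = 2.063 × 10^20 × 30850 = 6.36436 × 10^24 m³·kg/s²
2a = 1.2154 × 10^9 m
E_bind = GMm/(2a) = 5.23643 × 10^15 J ≈ 5.236 PJ

Final answer: 5.236 PJ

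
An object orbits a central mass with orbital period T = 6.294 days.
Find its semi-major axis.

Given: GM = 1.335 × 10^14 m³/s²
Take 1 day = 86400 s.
T = 6.294 days = 543802 s
GM = 1.335 × 10^14 m³/s²
Kepler's third law: a³ = GM T² / (4π²)
T² = 2.9572 × 10^11 s²
a³ = (1.335 × 10^14) × (2.9572 × 10^11) / (4π²) = 1.00001 × 10^24 m³
a = (a³)^(1/3) = 1 × 10^8 m ≈ 100 Mm

Final answer: 100 Mm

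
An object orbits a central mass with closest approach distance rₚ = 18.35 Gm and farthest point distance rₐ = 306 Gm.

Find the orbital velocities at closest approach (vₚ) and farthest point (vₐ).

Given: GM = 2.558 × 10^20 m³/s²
rₚ = 18.35 Gm = 1.835 × 10^10 m
rₐ = 306 Gm = 3.06 × 10^11 m
GM = 2.558 × 10^20 m³/s²
a = (rₚ + rₐ)/2 = 1.62175 × 10^11 m
Vis-viva: v² = GM (2/r − 1/a)
vₚ² = 2.558 × 10^20 × (1.08992 × 10^-10 − 6.16618 × 10^-12) = 2.63028 × 10^10 m²/s²
vₚ = 162181 m/s ≈ 162.2 km/s
vₐ² = 2.558 × 10^20 × (6.53595 × 10^-12 − 6.16618 × 10^-12) = 9.4587 × 10^7 m²/s²
vₐ = 9725.58 m/s ≈ 9.726 km/s

Final answer: vₚ = 162.2 km/s, vₐ = 9.726 km/s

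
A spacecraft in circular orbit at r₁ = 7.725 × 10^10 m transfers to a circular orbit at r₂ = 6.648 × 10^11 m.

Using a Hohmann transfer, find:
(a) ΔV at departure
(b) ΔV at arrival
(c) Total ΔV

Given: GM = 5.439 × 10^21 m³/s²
r₁ = 7.725 × 10^10 m
r₂ = 6.648 × 10^11 m
GM = 5.439 × 10^21 m³/s²
Transfer ellipse: a_t = (r₁ + r₂)/2 = 3.71025 × 10^11 m
Circular speed at r₁: v₁ = √(GM/r₁) = 265345 m/s
Transfer speed at r₁ (periapsis): v₁ₜ = √(GM(2/r₁ − 1/a_t)) = 355185 m/s
(a) ΔV₁ = v₁ₜ − v₁ = 89840 m/s ≈ 89.84 km/s
Circular speed at r₂: v₂ = √(GM/r₂) = 90451.1 m/s
Transfer speed at r₂ (apoapsis): v₂ₜ = √(GM(2/r₂ − 1/a_t)) = 41272.6 m/s
(b) ΔV₂ = v₂ − v₂ₜ = 49178.5 m/s ≈ 49.18 km/s
(c) ΔV_total = ΔV₁ + ΔV₂ = 139019 m/s ≈ 139 km/s

Final answer:
(a) ΔV₁ = 89.84 km/s
(b) ΔV₂ = 49.18 km/s
(c) ΔV_total = 139 km/s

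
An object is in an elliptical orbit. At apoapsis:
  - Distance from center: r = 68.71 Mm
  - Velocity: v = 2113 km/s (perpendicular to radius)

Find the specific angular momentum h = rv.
r = 68.71 Mm = 6.871 × 10^7 m
v = 2113 km/s = 2.113 × 10^6 m/s
h = rv = 6.871 × 10^7 × 2.113 × 10^6 = 1.45184 × 10^14 m²/s ≈ 1.452 × 10^14 m²/s

Final answer: h = 1.452 × 10^14 m²/s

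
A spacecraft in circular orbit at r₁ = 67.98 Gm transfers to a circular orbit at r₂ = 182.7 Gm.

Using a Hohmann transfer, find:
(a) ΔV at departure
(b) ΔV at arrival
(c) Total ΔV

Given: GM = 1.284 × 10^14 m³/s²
r₁ = 67.98 Gm = 6.798 × 10^10 m
r₂ = 182.7 Gm = 1.827 × 10^11 m
GM = 1.284 × 10^14 m³/s²
Transfer ellipse: a_t = (r₁ + r₂)/2 = 1.2534 × 10^11 m
Circular speed at r₁: v₁ = √(GM/r₁) = 43.4602 m/s
Transfer speed at r₁ (periapsis): v₁ₜ = √(GM(2/r₁ − 1/a_t)) = 52.4706 m/s
(a) ΔV₁ = v₁ₜ − v₁ = 9.01042 m/s ≈ 9.01 m/s
Circular speed at r₂: v₂ = √(GM/r₂) = 26.5102 m/s
Transfer speed at r₂ (apoapsis): v₂ₜ = √(GM(2/r₂ − 1/a_t)) = 19.5236 m/s
(b) ΔV₂ = v₂ − v₂ₜ = 6.98666 m/s ≈ 6.987 m/s
(c) ΔV_total = ΔV₁ + ΔV₂ = 15.9971 m/s ≈ 16 m/s

Final answer:
(a) ΔV₁ = 9.01 m/s
(b) ΔV₂ = 6.987 m/s
(c) ΔV_total = 16 m/s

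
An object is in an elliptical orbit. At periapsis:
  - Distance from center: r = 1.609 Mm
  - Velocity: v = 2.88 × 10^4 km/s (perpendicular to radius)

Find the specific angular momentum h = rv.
r = 1.609 Mm = 1.609 × 10^6 m
v = 2.88 × 10^4 km/s = 2.88 × 10^7 m/s
h = rv = 1.609 × 10^6 × 2.88 × 10^7 = 4.63392 × 10^13 m²/s ≈ 4.634 × 10^13 m²/s

Final answer: h = 4.634 × 10^13 m²/s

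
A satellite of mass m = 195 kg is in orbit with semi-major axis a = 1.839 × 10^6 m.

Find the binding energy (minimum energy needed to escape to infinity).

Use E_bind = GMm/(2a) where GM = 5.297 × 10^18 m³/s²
a = 1.839 × 10^6 m
GM = 5.297 × 10^18 m³/s²
m = 195 kg
GMm = 5.297 × 10^18 × 195 = 1.03292 × 10^21 m³·kg/s²
2a = 3.678 × 10^6 m
E_bind = GMm/(2a) = 2.80836 × 10^14 J ≈ 280.8 TJ

Final answer: 280.8 TJ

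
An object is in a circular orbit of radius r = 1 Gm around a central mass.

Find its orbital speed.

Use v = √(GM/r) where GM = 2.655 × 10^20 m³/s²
r = 1 Gm = 1 × 10^9 m
GM = 2.655 × 10^20 m³/s²
GM/r = (2.655 × 10^20) / (1 × 10^9) = 2.655 × 10^11 m²/s²
v = √(GM/r) = 515267 m/s ≈ 515.3 km/s

Final answer: 515.3 km/s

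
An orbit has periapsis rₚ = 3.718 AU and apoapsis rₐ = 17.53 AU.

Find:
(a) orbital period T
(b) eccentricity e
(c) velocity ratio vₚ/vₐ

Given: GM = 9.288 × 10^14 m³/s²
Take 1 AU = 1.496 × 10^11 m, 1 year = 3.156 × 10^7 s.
rₚ = 3.718 AU = 5.56213 × 10^11 m
rₐ = 17.53 AU = 2.62249 × 10^12 m
GM = 9.288 × 10^14 m³/s²
a = (rₚ + rₐ)/2 = 1.58935 × 10^12 m
e = (rₐ − rₚ)/(rₐ + rₚ) = (2.06628 × 10^12) / (3.1787 × 10^12) = 0.650038
(a) a³ = 4.01475 × 10^36 m³;  T = 2π √(a³/GM) = 2π × 6.57459 × 10^10 s = 4.13093 × 10^11 s ≈ 1.309 × 10^4 years
(b) e = 0.650038 ≈ 0.65
(c) vₚ/vₐ = rₐ/rₚ (angular momentum) = (2.62249 × 10^12) / (5.56213 × 10^11) = 4.7149 ≈ 4.715

Final answer:
(a) orbital period T = 1.309 × 10^4 years
(b) eccentricity e = 0.65
(c) velocity ratio vₚ/vₐ = 4.715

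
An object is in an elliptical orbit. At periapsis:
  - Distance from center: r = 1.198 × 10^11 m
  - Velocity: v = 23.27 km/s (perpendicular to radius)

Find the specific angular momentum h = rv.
r = 1.198 × 10^11 m
v = 23.27 km/s = 23270 m/s
h = rv = 1.198 × 10^11 × 23270 = 2.78775 × 10^15 m²/s ≈ 2.788 × 10^15 m²/s

Final answer: h = 2.788 × 10^15 m²/s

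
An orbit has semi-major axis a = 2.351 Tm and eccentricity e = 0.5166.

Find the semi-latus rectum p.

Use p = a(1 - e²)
a = 2.351 Tm = 2.351 × 10^12 m
e = 0.5166,  e² = 0.266876,  1 − e² = 0.733124
p = a(1 − e²) = 2.351 × 10^12 m × 0.733124 = 1.72358 × 10^12 m ≈ 1.724 Tm

Final answer: p = 1.724 Tm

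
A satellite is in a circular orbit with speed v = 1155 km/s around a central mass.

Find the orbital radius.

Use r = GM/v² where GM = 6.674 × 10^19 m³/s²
v = 1155 km/s = 1.155 × 10^6 m/s
GM = 6.674 × 10^19 m³/s²
v² = 1.33402 × 10^12 m²/s²
r = GM/v² = (6.674 × 10^19) / (1.33402 × 10^12) = 5.0029 × 10^7 m ≈ 50.03 Mm

Final answer: 50.03 Mm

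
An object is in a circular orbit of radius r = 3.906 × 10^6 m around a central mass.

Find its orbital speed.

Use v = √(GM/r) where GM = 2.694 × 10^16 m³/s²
r = 3.906 × 10^6 m
GM = 2.694 × 10^16 m³/s²
GM/r = (2.694 × 10^16) / (3.906 × 10^6) = 6.89708 × 10^9 m²/s²
v = √(GM/r) = 83048.7 m/s ≈ 83.05 km/s

Final answer: 83.05 km/s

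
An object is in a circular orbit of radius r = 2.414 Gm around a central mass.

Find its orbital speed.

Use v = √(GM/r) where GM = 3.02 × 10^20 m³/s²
r = 2.414 Gm = 2.414 × 10^9 m
GM = 3.02 × 10^20 m³/s²
GM/r = (3.02 × 10^20) / (2.414 × 10^9) = 1.25104 × 10^11 m²/s²
v = √(GM/r) = 353700 m/s ≈ 353.7 km/s

Final answer: 353.7 km/s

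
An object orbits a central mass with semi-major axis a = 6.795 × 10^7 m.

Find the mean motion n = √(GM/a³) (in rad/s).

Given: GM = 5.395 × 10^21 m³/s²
a = 6.795 × 10^7 m
GM = 5.395 × 10^21 m³/s²
a³ = 3.13739 × 10^23 m³
GM/a³ = (5.395 × 10^21) / (3.13739 × 10^23) = 0.0171958 s⁻²
n = √(GM/a³) = 0.131133 rad/s ≈ 0.1311 rad/s

Final answer: n = 0.1311 rad/s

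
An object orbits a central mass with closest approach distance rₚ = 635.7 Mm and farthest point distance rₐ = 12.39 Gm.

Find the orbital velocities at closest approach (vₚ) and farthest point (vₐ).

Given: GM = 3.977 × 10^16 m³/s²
rₚ = 635.7 Mm = 6.357 × 10^8 m
rₐ = 12.39 Gm = 1.239 × 10^10 m
GM = 3.977 × 10^16 m³/s²
a = (rₚ + rₐ)/2 = 6.51285 × 10^9 m
Vis-viva: v² = GM (2/r − 1/a)
vₚ² = 3.977 × 10^16 × (3.14614 × 10^-9 − 1.53543 × 10^-10) = 1.19016 × 10^8 m²/s²
vₚ = 10909.4 m/s ≈ 10.91 km/s
vₐ² = 3.977 × 10^16 × (1.61421 × 10^-10 − 1.53543 × 10^-10) = 313304 m²/s²
vₐ = 559.735 m/s ≈ 559.7 m/s

Final answer: vₚ = 10.91 km/s, vₐ = 559.7 m/s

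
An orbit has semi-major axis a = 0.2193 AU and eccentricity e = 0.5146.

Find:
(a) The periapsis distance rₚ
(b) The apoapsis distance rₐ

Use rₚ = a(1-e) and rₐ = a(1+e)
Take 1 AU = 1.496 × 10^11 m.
a = 0.2193 AU = 3.28073 × 10^10 m
e = 0.5146:  1 − e = 0.4854,  1 + e = 1.5146
(a) rₚ = a(1 − e) = 3.28073 × 10^10 m × 0.4854 = 1.59247 × 10^10 m ≈ 0.1064 AU
(b) rₐ = a(1 + e) = 3.28073 × 10^10 m × 1.5146 = 4.96899 × 10^10 m ≈ 0.3322 AU

Final answer:
(a) rₚ = 0.1064 AU
(b) rₐ = 0.3322 AU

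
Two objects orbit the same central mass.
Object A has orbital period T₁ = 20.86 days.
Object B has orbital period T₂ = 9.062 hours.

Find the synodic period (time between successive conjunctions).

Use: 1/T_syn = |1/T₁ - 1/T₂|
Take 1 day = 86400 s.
T₁ = 20.86 days = 1.8023 × 10^6 s
T₂ = 9.062 hours = 32623.2 s
1/T₁ = 5.54845 × 10^-7 s⁻¹
1/T₂ = 3.0653 × 10^-5 s⁻¹
|1/T₁ − 1/T₂| = 3.00982 × 10^-5 s⁻¹
T_syn = 1 / |1/T₁ − 1/T₂| = 33224.6 s ≈ 9.229 hours

Final answer: T_syn = 9.229 hours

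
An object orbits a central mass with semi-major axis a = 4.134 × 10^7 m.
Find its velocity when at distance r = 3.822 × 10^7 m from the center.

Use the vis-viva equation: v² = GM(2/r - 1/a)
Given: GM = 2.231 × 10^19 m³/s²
a = 4.134 × 10^7 m
r = 3.822 × 10^7 m
GM = 2.231 × 10^19 m³/s²
2/r − 1/a = 5.23286 × 10^-8 − 2.41896 × 10^-8 = 2.8139 × 10^-8 m⁻¹
v² = GM (2/r − 1/a) = 6.27781 × 10^11 m²/s²
v = 792326 m/s ≈ 792.3 km/s

Final answer: 792.3 km/s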